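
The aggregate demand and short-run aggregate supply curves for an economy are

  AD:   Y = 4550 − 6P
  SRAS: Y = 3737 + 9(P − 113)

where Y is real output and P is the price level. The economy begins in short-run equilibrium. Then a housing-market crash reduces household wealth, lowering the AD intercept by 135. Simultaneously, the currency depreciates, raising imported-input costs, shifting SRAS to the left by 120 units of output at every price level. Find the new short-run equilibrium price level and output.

P = 121, Y = 3689

After both shocks: AD is Y = 4415 − 6P and SRAS is Y = 2600 + 9P.
Setting them equal: 1815 = 15P, so P = 121.
Y = 4415 − 6·121 = 3689.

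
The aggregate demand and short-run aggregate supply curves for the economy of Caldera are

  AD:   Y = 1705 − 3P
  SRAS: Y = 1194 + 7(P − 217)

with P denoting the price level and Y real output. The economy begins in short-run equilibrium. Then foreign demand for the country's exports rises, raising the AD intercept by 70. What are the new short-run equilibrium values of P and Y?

This is a positive demand shock: AD shifts right.
New AD: Y = 1775 − 3P.
SRAS can be written Y = 7P − 325.
Set AD = SRAS: 1775 − 3P = 7P − 325, so 2100 = 10P and P = 210.
Y = 1775 − 3·210 = 1145.

P = 210, Y = 1145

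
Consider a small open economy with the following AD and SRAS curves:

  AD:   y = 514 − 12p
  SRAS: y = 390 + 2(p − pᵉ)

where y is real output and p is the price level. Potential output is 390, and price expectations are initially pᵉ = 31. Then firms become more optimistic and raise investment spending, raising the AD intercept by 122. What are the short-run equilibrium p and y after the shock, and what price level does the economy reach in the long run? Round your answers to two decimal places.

Short run: p = 22.00, y = 372.00. Long run: p = 20.50.

AD shifts right: new AD is y = 636 − 12p. With pᵉ = 31, SRAS is y = 328 + 2p.
Short run: 636 − 12p = 328 + 2p gives 308 = 14p, so p = 22.00 and y = 636 − 12p = 372.00.
y = 372.00 is below potential 390; expectations adjust and SRAS shifts right until y = 390.
Long run: on the new AD curve, 390 = 636 − 12p gives p = 20.50.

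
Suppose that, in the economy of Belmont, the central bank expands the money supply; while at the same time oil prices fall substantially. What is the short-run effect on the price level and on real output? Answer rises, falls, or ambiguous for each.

Price level: ambiguous; output: rises

The first event is a positive demand shock: AD shifts right, which by itself pushes P up and Y up.
The second is a favourable supply shock: SRAS shifts right, which by itself pushes P down and Y up.
The two shocks push P in opposite directions, so the effect on P is ambiguous. Both shocks push Y up, so Y rises.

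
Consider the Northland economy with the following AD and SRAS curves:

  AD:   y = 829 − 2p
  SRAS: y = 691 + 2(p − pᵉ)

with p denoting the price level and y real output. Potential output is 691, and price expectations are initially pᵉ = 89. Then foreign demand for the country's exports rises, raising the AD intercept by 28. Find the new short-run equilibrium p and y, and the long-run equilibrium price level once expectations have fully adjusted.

Short run: p = 86, y = 685. Long run: p = 83.

AD shifts right: new AD is y = 857 − 2p. With pᵉ = 89, SRAS is y = 513 + 2p.
Short run: 857 − 2p = 513 + 2p gives 344 = 4p, so p = 86 and y = 857 − 2·86 = 685.
y = 685 is below potential 691; expectations adjust and SRAS shifts right until y = 691.
Long run: on the new AD curve, 691 = 857 − 2p gives p = 83.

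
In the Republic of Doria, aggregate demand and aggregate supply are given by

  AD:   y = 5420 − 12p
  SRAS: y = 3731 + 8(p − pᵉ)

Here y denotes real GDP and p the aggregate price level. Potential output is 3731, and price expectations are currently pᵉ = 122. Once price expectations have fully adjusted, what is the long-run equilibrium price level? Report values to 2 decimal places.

Short run: with pᵉ = 122, SRAS is y = 2755 + 8p. Setting AD = SRAS gives 2665 = 20p, so p = 133.25 and y = 5420 − 12p = 3821.00.
Output 3821.00 is above potential 3731, so over time expected prices rise and SRAS shifts left until y returns to 3731.
Long run: y = 3731 on the AD curve gives 3731 = 5420 − 12p, so p = 140.75.

Long-run p = 140.75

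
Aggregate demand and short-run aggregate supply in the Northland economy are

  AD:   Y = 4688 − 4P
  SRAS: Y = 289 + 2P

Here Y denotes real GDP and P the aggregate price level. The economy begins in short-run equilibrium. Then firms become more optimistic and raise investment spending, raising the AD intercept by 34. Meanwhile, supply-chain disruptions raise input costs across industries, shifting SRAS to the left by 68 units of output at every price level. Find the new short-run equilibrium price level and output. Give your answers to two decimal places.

P = 750.17, Y = 1721.33

After both shocks: AD is Y = 4722 − 4P and SRAS is Y = 221 + 2P.
Setting them equal: 4501 = 6P, so P = 750.17.
Substituting into AD, Y = 1721.33.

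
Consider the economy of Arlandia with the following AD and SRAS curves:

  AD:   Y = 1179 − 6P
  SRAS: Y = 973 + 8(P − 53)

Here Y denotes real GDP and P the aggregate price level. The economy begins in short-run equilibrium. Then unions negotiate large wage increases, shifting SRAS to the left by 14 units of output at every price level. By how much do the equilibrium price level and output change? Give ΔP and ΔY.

This is a negative supply shock: SRAS shifts left.
New SRAS: Y = 535 + 8P.
Set AD = SRAS: 1179 − 6P = 535 + 8P, so 644 = 14P and P = 46.
Y = 1179 − 6·46 = 903.
Initially P = 45, Y = 909, so ΔP = +1 and ΔY = -6.

ΔP = +1, ΔY = -6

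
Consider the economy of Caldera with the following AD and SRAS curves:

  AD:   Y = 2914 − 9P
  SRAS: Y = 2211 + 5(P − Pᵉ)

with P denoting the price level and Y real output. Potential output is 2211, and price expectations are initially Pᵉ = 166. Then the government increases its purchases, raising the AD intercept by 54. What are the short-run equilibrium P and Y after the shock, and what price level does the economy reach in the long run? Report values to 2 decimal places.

AD shifts right: new AD is Y = 2968 − 9P. With Pᵉ = 166, SRAS is Y = 1381 + 5P.
Short run: 2968 − 9P = 1381 + 5P gives 1587 = 14P, so P = 113.36 and Y = 2968 − 9P = 1947.79.
Y = 1947.79 is below potential 2211; expectations adjust and SRAS shifts right until Y = 2211.
Long run: on the new AD curve, 2211 = 2968 − 9P gives P = 84.11.

Short run: P = 113.36, Y = 1947.79. Long run: P = 84.11.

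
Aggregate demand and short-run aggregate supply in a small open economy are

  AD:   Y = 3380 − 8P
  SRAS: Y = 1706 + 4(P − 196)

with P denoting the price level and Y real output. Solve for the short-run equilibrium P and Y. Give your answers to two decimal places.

P = 204.83, Y = 1741.33

Write SRAS as Y = 1706 + 4P − 784 = 922 + 4P.
Set AD = SRAS: 3380 − 8P = 922 + 4P, so 2458 = 12P and P = 204.83.
Substituting into AD, Y = 3380 − 8P = 1741.33.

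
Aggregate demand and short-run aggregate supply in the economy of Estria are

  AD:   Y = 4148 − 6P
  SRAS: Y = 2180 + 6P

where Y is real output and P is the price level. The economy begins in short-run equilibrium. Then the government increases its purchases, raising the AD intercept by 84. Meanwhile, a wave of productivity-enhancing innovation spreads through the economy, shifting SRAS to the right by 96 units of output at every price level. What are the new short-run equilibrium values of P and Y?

P = 163, Y = 3254

After both shocks: AD is Y = 4232 − 6P and SRAS is Y = 2276 + 6P.
Setting them equal: 1956 = 12P, so P = 163.
Y = 4232 − 6·163 = 3254.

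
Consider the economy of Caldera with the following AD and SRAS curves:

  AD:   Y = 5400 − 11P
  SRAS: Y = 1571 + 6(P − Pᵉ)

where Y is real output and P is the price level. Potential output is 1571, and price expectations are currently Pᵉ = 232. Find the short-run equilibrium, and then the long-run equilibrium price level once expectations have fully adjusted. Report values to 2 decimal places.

Short run: P = 307.12, Y = 2021.71. Long run: P = 348.09.

Short run: with Pᵉ = 232, SRAS is Y = 179 + 6P. Setting AD = SRAS gives 5221 = 17P, so P = 307.12 and Y = 5400 − 11P = 2021.71.
Output 2021.71 is above potential 1571, so over time expected prices rise and SRAS shifts left until Y returns to 1571.
Long run: Y = 1571 on the AD curve gives 1571 = 5400 − 11P, so P = 348.09.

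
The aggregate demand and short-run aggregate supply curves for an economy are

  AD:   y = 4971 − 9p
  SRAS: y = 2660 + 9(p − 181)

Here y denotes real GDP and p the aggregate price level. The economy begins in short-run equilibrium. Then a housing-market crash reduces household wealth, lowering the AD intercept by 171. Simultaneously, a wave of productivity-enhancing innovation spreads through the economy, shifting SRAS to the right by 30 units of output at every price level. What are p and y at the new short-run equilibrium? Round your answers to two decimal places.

After both shocks: AD is y = 4800 − 9p and SRAS is y = 1061 + 9p.
Setting them equal: 3739 = 18p, so p = 207.72.
Substituting into AD, y = 2930.50.

p = 207.72, y = 2930.50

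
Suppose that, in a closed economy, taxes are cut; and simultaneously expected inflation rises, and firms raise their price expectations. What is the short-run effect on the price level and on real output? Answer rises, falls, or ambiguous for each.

Price level: rises; output: ambiguous

The first event is a positive demand shock: AD shifts right, which by itself pushes P up and Y up.
The second is an adverse supply shock: SRAS shifts left, which by itself pushes P up and Y down.
Both shocks push P up, so P rises. The two shocks push Y in opposite directions, so the effect on Y is ambiguous.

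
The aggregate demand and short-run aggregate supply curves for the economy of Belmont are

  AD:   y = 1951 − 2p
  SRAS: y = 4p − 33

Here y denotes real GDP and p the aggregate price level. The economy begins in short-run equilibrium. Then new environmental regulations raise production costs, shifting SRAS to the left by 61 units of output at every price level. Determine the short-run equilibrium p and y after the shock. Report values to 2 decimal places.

This is a negative supply shock: SRAS shifts left.
New SRAS: y = 4p − 94.
Set AD = SRAS: 1951 − 2p = 4p − 94, so 2045 = 6p and p = 340.83.
Substituting into AD, y = 1269.33.

p = 340.83, y = 1269.33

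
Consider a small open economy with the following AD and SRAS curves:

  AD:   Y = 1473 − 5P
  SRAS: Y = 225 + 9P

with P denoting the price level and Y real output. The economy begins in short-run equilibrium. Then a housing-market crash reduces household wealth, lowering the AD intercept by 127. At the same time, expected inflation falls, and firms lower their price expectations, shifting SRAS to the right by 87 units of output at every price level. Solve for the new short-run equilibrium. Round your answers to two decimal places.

P = 73.86, Y = 976.71

After both shocks: AD is Y = 1346 − 5P and SRAS is Y = 312 + 9P.
Setting them equal: 1034 = 14P, so P = 73.86.
Substituting into AD, Y = 976.71.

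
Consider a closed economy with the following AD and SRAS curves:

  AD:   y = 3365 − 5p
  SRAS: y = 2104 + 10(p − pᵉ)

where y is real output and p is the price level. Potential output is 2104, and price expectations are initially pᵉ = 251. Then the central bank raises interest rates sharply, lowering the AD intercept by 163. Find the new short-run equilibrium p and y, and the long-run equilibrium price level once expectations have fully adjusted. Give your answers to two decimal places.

AD shifts left: new AD is y = 3202 − 5p. With pᵉ = 251, SRAS is y = 10p − 406.
Short run: 3202 − 5p = 10p − 406 gives 3608 = 15p, so p = 240.53 and y = 3202 − 5p = 1999.33.
y = 1999.33 is below potential 2104; expectations adjust and SRAS shifts right until y = 2104.
Long run: on the new AD curve, 2104 = 3202 − 5p gives p = 219.60.

Short run: p = 240.53, y = 1999.33. Long run: p = 219.60.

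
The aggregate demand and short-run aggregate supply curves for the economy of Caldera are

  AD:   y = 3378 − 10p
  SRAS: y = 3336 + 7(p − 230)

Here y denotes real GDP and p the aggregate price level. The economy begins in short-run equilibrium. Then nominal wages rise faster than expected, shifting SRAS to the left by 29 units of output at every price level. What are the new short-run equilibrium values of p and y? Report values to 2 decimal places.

p = 98.88, y = 2389.18

This is a negative supply shock: SRAS shifts left.
New SRAS: y = 1697 + 7p.
Set AD = SRAS: 3378 − 10p = 1697 + 7p, so 1681 = 17p and p = 98.88.
Substituting into AD, y = 2389.18.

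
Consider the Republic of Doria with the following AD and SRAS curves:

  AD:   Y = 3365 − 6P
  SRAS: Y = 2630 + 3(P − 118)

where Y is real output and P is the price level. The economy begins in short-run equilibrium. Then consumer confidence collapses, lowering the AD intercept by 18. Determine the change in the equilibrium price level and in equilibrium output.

This is a negative demand shock: AD shifts left.
New AD: Y = 3347 − 6P.
SRAS can be written Y = 2276 + 3P.
Set AD = SRAS: 3347 − 6P = 2276 + 3P, so 1071 = 9P and P = 119.
Y = 3347 − 6·119 = 2633.
Initially P = 121, Y = 2639, so ΔP = -2 and ΔY = -6.

ΔP = -2, ΔY = -6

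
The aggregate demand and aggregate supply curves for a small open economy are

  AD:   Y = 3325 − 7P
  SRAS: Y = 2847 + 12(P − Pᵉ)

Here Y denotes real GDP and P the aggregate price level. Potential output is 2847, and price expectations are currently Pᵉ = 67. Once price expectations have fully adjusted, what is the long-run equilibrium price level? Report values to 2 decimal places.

Long-run P = 68.29

Short run: with Pᵉ = 67, SRAS is Y = 2043 + 12P. Setting AD = SRAS gives 1282 = 19P, so P = 67.47 and Y = 3325 − 7P = 2852.68.
Output 2852.68 is above potential 2847, so over time expected prices rise and SRAS shifts left until Y returns to 2847.
Long run: Y = 2847 on the AD curve gives 2847 = 3325 − 7P, so P = 68.29.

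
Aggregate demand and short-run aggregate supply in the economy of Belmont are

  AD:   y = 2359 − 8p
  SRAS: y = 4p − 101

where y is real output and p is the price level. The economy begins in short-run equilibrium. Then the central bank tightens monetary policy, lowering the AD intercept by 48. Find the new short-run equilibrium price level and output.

p = 201, y = 703

This is a negative demand shock: AD shifts left.
New AD: y = 2311 − 8p.
Set AD = SRAS: 2311 − 8p = 4p − 101, so 2412 = 12p and p = 201.
y = 2311 − 8·201 = 703.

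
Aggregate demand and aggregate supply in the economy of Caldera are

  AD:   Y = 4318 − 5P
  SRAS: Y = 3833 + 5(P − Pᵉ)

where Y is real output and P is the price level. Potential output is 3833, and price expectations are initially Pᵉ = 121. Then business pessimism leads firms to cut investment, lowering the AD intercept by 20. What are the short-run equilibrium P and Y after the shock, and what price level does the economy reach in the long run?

Short run: P = 107, Y = 3763. Long run: P = 93.

AD shifts left: new AD is Y = 4298 − 5P. With Pᵉ = 121, SRAS is Y = 3228 + 5P.
Short run: 4298 − 5P = 3228 + 5P gives 1070 = 10P, so P = 107 and Y = 4298 − 5·107 = 3763.
Y = 3763 is below potential 3833; expectations adjust and SRAS shifts right until Y = 3833.
Long run: on the new AD curve, 3833 = 4298 − 5P gives P = 93.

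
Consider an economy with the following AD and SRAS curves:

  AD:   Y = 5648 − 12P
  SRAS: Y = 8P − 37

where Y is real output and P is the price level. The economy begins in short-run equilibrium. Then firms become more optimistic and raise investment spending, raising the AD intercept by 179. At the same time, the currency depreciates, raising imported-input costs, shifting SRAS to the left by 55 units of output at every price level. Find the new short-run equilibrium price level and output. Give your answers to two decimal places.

After both shocks: AD is Y = 5827 − 12P and SRAS is Y = 8P − 92.
Setting them equal: 5919 = 20P, so P = 295.95.
Substituting into AD, Y = 2275.60.

P = 295.95, Y = 2275.60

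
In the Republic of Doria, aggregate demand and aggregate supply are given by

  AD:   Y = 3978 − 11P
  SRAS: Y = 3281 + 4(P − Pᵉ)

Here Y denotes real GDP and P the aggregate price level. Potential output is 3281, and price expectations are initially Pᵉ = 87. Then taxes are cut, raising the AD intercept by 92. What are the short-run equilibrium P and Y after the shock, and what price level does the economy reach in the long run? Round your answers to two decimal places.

AD shifts right: new AD is Y = 4070 − 11P. With Pᵉ = 87, SRAS is Y = 2933 + 4P.
Short run: 4070 − 11P = 2933 + 4P gives 1137 = 15P, so P = 75.80 and Y = 4070 − 11P = 3236.20.
Y = 3236.20 is below potential 3281; expectations adjust and SRAS shifts right until Y = 3281.
Long run: on the new AD curve, 3281 = 4070 − 11P gives P = 71.73.

Short run: P = 75.80, Y = 3236.20. Long run: P = 71.73.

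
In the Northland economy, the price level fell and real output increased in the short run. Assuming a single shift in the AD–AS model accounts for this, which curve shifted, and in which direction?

SRAS shifted right

P fell and Y rose. An AD shift moves P and Y in the same direction; an SRAS shift moves them in opposite directions.
Here P and Y moved in opposite directions, so the SRAS curve shifted.
Since Y rose, SRAS shifted right.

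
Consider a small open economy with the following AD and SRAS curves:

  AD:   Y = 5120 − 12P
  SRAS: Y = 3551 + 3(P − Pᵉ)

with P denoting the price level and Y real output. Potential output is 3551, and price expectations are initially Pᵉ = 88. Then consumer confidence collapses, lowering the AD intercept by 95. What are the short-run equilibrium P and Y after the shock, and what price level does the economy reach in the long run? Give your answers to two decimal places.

Short run: P = 115.87, Y = 3634.60. Long run: P = 122.83.

AD shifts left: new AD is Y = 5025 − 12P. With Pᵉ = 88, SRAS is Y = 3287 + 3P.
Short run: 5025 − 12P = 3287 + 3P gives 1738 = 15P, so P = 115.87 and Y = 5025 − 12P = 3634.60.
Y = 3634.60 is above potential 3551; expectations adjust and SRAS shifts left until Y = 3551.
Long run: on the new AD curve, 3551 = 5025 − 12P gives P = 122.83.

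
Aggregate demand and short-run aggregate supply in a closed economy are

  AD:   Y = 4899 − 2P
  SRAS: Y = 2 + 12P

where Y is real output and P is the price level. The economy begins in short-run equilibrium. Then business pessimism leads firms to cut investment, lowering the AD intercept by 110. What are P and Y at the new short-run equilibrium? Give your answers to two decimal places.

This is a negative demand shock: AD shifts left.
New AD: Y = 4789 − 2P.
Set AD = SRAS: 4789 − 2P = 2 + 12P, so 4787 = 14P and P = 341.93.
Substituting into AD, Y = 4105.14.

P = 341.93, Y = 4105.14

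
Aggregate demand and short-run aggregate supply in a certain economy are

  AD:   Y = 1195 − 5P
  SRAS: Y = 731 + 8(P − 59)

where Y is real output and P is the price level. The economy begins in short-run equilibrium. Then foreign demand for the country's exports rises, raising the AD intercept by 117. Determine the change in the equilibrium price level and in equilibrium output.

ΔP = +9, ΔY = +72

This is a positive demand shock: AD shifts right.
New AD: Y = 1312 − 5P.
SRAS can be written Y = 259 + 8P.
Set AD = SRAS: 1312 − 5P = 259 + 8P, so 1053 = 13P and P = 81.
Y = 1312 − 5·81 = 907.
Initially P = 72, Y = 835, so ΔP = +9 and ΔY = +72.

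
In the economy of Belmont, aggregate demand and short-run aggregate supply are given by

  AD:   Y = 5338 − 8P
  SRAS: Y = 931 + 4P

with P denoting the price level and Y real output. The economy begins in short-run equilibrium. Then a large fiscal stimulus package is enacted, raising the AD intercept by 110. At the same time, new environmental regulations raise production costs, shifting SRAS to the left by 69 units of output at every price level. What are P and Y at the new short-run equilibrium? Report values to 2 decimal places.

After both shocks: AD is Y = 5448 − 8P and SRAS is Y = 862 + 4P.
Setting them equal: 4586 = 12P, so P = 382.17.
Substituting into AD, Y = 2390.67.

P = 382.17, Y = 2390.67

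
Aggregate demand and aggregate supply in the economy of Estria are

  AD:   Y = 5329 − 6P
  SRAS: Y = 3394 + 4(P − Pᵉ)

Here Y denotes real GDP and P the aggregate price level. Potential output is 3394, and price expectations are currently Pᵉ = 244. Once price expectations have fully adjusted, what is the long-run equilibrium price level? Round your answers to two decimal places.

Short run: with Pᵉ = 244, SRAS is Y = 2418 + 4P. Setting AD = SRAS gives 2911 = 10P, so P = 291.10 and Y = 5329 − 6P = 3582.40.
Output 3582.40 is above potential 3394, so over time expected prices rise and SRAS shifts left until Y returns to 3394.
Long run: Y = 3394 on the AD curve gives 3394 = 5329 − 6P, so P = 322.50.

Long-run P = 322.50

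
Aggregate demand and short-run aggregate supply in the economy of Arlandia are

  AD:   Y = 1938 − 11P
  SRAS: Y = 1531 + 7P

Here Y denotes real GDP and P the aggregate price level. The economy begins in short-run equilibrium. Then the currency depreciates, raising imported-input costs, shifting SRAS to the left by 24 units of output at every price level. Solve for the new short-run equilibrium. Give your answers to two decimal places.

This is a negative supply shock: SRAS shifts left.
New SRAS: Y = 1507 + 7P.
Set AD = SRAS: 1938 − 11P = 1507 + 7P, so 431 = 18P and P = 23.94.
Substituting into AD, Y = 1674.61.

P = 23.94, Y = 1674.61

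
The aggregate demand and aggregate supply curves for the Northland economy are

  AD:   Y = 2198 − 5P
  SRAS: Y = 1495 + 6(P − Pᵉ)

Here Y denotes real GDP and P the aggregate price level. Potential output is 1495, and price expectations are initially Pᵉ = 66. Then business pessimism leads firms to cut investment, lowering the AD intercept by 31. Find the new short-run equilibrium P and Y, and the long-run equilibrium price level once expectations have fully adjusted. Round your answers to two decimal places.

Short run: P = 97.09, Y = 1681.55. Long run: P = 134.40.

AD shifts left: new AD is Y = 2167 − 5P. With Pᵉ = 66, SRAS is Y = 1099 + 6P.
Short run: 2167 − 5P = 1099 + 6P gives 1068 = 11P, so P = 97.09 and Y = 2167 − 5P = 1681.55.
Y = 1681.55 is above potential 1495; expectations adjust and SRAS shifts left until Y = 1495.
Long run: on the new AD curve, 1495 = 2167 − 5P gives P = 134.40.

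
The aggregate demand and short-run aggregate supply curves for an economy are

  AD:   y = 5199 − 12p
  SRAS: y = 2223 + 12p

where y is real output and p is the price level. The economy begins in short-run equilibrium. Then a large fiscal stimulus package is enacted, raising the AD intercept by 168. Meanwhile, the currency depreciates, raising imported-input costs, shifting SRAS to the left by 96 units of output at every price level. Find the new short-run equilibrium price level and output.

p = 135, y = 3747

After both shocks: AD is y = 5367 − 12p and SRAS is y = 2127 + 12p.
Setting them equal: 3240 = 24p, so p = 135.
y = 5367 − 12·135 = 3747.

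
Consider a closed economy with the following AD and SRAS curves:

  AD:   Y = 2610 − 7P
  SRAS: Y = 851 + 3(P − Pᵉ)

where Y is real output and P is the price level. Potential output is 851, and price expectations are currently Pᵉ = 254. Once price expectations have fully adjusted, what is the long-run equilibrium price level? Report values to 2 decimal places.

Short run: with Pᵉ = 254, SRAS is Y = 89 + 3P. Setting AD = SRAS gives 2521 = 10P, so P = 252.10 and Y = 2610 − 7P = 845.30.
Output 845.30 is below potential 851, so over time expected prices fall and SRAS shifts right until Y returns to 851.
Long run: Y = 851 on the AD curve gives 851 = 2610 − 7P, so P = 251.29.

Long-run P = 251.29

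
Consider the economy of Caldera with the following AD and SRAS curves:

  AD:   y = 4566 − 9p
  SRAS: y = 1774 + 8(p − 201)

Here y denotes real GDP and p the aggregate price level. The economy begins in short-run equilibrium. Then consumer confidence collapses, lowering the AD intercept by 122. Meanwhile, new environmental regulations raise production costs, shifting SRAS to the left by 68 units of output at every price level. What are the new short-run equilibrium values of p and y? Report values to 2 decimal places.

After both shocks: AD is y = 4444 − 9p and SRAS is y = 98 + 8p.
Setting them equal: 4346 = 17p, so p = 255.65.
Substituting into AD, y = 2143.18.

p = 255.65, y = 2143.18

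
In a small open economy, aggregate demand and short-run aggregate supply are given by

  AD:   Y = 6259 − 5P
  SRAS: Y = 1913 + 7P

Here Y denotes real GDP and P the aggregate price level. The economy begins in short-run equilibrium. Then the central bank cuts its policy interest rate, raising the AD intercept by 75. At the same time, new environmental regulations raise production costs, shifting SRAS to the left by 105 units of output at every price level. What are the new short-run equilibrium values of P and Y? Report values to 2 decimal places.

P = 377.17, Y = 4448.17

After both shocks: AD is Y = 6334 − 5P and SRAS is Y = 1808 + 7P.
Setting them equal: 4526 = 12P, so P = 377.17.
Substituting into AD, Y = 4448.17.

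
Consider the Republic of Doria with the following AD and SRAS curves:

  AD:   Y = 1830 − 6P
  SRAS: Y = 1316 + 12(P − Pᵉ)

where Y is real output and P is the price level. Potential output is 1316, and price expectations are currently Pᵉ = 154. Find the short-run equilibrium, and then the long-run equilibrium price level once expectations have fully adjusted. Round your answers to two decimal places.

Short run: with Pᵉ = 154, SRAS is Y = 12P − 532. Setting AD = SRAS gives 2362 = 18P, so P = 131.22 and Y = 1830 − 6P = 1042.67.
Output 1042.67 is below potential 1316, so over time expected prices fall and SRAS shifts right until Y returns to 1316.
Long run: Y = 1316 on the AD curve gives 1316 = 1830 − 6P, so P = 85.67.

Short run: P = 131.22, Y = 1042.67. Long run: P = 85.67.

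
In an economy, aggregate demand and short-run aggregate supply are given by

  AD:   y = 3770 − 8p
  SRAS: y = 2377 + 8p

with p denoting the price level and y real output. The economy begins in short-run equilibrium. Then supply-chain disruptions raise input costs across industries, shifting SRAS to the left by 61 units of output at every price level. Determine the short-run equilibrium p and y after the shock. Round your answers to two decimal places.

p = 90.88, y = 3043.00

This is a negative supply shock: SRAS shifts left.
New SRAS: y = 2316 + 8p.
Set AD = SRAS: 3770 − 8p = 2316 + 8p, so 1454 = 16p and p = 90.88.
Substituting into AD, y = 3043.00.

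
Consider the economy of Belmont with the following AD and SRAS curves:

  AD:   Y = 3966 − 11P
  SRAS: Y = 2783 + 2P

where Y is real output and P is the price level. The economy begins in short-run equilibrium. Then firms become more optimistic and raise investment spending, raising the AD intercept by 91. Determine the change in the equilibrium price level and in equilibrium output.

This is a positive demand shock: AD shifts right.
New AD: Y = 4057 − 11P.
Set AD = SRAS: 4057 − 11P = 2783 + 2P, so 1274 = 13P and P = 98.
Y = 4057 − 11·98 = 2979.
Initially P = 91, Y = 2965, so ΔP = +7 and ΔY = +14.

ΔP = +7, ΔY = +14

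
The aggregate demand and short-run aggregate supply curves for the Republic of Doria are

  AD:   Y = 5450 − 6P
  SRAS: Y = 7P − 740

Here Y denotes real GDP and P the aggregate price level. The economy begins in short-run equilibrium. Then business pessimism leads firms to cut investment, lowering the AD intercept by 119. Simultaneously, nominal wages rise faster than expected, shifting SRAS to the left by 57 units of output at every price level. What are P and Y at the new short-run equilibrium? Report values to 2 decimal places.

P = 471.38, Y = 2502.69

After both shocks: AD is Y = 5331 − 6P and SRAS is Y = 7P − 797.
Setting them equal: 6128 = 13P, so P = 471.38.
Substituting into AD, Y = 2502.69.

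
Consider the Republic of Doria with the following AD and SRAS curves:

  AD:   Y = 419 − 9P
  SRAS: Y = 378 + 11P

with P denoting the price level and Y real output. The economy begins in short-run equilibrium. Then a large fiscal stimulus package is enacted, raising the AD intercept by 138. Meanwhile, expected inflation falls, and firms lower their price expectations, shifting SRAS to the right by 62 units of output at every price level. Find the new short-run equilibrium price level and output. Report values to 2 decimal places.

After both shocks: AD is Y = 557 − 9P and SRAS is Y = 440 + 11P.
Setting them equal: 117 = 20P, so P = 5.85.
Substituting into AD, Y = 504.35.

P = 5.85, Y = 504.35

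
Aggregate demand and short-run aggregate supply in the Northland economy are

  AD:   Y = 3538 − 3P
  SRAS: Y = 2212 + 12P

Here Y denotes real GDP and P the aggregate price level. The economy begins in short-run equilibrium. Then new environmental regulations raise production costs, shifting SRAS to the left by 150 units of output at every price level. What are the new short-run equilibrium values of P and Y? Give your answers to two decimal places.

This is a negative supply shock: SRAS shifts left.
New SRAS: Y = 2062 + 12P.
Set AD = SRAS: 3538 − 3P = 2062 + 12P, so 1476 = 15P and P = 98.40.
Substituting into AD, Y = 3242.80.

P = 98.40, Y = 3242.80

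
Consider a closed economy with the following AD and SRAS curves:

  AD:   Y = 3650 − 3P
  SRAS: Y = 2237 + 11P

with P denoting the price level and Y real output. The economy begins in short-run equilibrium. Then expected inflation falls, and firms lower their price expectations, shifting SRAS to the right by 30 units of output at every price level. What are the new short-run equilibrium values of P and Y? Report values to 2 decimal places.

This is a positive supply shock: SRAS shifts right.
New SRAS: Y = 2267 + 11P.
Set AD = SRAS: 3650 − 3P = 2267 + 11P, so 1383 = 14P and P = 98.79.
Substituting into AD, Y = 3353.64.

P = 98.79, Y = 3353.64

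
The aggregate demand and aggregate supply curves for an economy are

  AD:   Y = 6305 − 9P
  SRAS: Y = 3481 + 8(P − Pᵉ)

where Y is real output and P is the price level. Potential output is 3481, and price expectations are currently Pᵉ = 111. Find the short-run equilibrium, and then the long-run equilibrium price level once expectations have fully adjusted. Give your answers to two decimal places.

Short run: P = 218.35, Y = 4339.82. Long run: P = 313.78.

Short run: with Pᵉ = 111, SRAS is Y = 2593 + 8P. Setting AD = SRAS gives 3712 = 17P, so P = 218.35 and Y = 6305 − 9P = 4339.82.
Output 4339.82 is above potential 3481, so over time expected prices rise and SRAS shifts left until Y returns to 3481.
Long run: Y = 3481 on the AD curve gives 3481 = 6305 − 9P, so P = 313.78.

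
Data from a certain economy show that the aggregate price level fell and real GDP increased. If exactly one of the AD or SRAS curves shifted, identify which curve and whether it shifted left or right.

SRAS shifted right

P fell and Y rose. An AD shift moves P and Y in the same direction; an SRAS shift moves them in opposite directions.
Here P and Y moved in opposite directions, so the SRAS curve shifted.
Since Y rose, SRAS shifted right.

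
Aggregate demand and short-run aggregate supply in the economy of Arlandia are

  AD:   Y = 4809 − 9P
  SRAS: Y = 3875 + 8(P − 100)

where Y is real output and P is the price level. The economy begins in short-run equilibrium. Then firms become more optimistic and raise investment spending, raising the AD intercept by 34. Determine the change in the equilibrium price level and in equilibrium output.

This is a positive demand shock: AD shifts right.
New AD: Y = 4843 − 9P.
SRAS can be written Y = 3075 + 8P.
Set AD = SRAS: 4843 − 9P = 3075 + 8P, so 1768 = 17P and P = 104.
Y = 4843 − 9·104 = 3907.
Initially P = 102, Y = 3891, so ΔP = +2 and ΔY = +16.

ΔP = +2, ΔY = +16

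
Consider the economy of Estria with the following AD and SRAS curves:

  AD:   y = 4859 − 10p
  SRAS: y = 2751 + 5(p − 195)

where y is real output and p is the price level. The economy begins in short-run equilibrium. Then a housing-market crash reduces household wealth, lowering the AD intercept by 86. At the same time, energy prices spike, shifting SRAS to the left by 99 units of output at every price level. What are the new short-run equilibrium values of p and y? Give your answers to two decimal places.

p = 206.40, y = 2709.00

After both shocks: AD is y = 4773 − 10p and SRAS is y = 1677 + 5p.
Setting them equal: 3096 = 15p, so p = 206.40.
Substituting into AD, y = 2709.00.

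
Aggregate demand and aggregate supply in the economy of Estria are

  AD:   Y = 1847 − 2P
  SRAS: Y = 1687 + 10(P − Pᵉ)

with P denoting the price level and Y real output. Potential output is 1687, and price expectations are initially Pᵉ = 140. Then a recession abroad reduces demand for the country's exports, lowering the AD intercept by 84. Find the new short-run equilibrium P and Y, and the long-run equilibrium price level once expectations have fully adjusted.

Short run: P = 123, Y = 1517. Long run: P = 38.

AD shifts left: new AD is Y = 1763 − 2P. With Pᵉ = 140, SRAS is Y = 287 + 10P.
Short run: 1763 − 2P = 287 + 10P gives 1476 = 12P, so P = 123 and Y = 1763 − 2·123 = 1517.
Y = 1517 is below potential 1687; expectations adjust and SRAS shifts right until Y = 1687.
Long run: on the new AD curve, 1687 = 1763 − 2P gives P = 38.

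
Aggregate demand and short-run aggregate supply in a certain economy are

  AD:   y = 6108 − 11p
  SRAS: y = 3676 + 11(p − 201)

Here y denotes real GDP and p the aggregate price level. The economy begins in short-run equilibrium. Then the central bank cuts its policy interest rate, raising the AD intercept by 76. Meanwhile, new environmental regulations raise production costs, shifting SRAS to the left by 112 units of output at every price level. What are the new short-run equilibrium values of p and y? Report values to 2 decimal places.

After both shocks: AD is y = 6184 − 11p and SRAS is y = 1353 + 11p.
Setting them equal: 4831 = 22p, so p = 219.59.
Substituting into AD, y = 3768.50.

p = 219.59, y = 3768.50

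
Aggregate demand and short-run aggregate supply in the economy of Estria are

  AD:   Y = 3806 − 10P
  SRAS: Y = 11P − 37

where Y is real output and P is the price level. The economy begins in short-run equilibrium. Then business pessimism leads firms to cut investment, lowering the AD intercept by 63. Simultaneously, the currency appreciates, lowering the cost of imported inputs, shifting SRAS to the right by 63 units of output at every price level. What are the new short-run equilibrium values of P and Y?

P = 177, Y = 1973

After both shocks: AD is Y = 3743 − 10P and SRAS is Y = 26 + 11P.
Setting them equal: 3717 = 21P, so P = 177.
Y = 3743 − 10·177 = 1973.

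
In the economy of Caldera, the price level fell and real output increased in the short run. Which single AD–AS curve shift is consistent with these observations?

SRAS shifted right

P fell and Y rose. An AD shift moves P and Y in the same direction; an SRAS shift moves them in opposite directions.
Here P and Y moved in opposite directions, so the SRAS curve shifted.
Since Y rose, SRAS shifted right.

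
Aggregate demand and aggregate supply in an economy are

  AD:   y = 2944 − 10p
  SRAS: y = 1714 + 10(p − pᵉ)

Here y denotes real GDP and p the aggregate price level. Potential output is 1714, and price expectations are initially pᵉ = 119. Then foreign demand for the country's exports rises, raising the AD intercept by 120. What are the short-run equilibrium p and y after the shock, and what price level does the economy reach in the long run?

AD shifts right: new AD is y = 3064 − 10p. With pᵉ = 119, SRAS is y = 524 + 10p.
Short run: 3064 − 10p = 524 + 10p gives 2540 = 20p, so p = 127 and y = 3064 − 10·127 = 1794.
y = 1794 is above potential 1714; expectations adjust and SRAS shifts left until y = 1714.
Long run: on the new AD curve, 1714 = 3064 − 10p gives p = 135.

Short run: p = 127, y = 1794. Long run: p = 135.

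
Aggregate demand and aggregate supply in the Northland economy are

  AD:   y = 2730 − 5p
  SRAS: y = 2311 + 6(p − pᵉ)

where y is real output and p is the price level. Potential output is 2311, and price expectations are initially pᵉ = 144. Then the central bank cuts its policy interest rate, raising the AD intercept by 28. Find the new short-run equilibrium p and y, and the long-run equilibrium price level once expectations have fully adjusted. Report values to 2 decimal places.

AD shifts right: new AD is y = 2758 − 5p. With pᵉ = 144, SRAS is y = 1447 + 6p.
Short run: 2758 − 5p = 1447 + 6p gives 1311 = 11p, so p = 119.18 and y = 2758 − 5p = 2162.09.
y = 2162.09 is below potential 2311; expectations adjust and SRAS shifts right until y = 2311.
Long run: on the new AD curve, 2311 = 2758 − 5p gives p = 89.40.

Short run: p = 119.18, y = 2162.09. Long run: p = 89.40.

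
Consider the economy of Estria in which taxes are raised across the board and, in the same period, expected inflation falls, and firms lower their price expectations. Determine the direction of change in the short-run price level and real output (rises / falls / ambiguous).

The first event is a negative demand shock: AD shifts left, which by itself pushes P down and Y down.
The second is a favourable supply shock: SRAS shifts right, which by itself pushes P down and Y up.
Both shocks push P down, so P falls. The two shocks push Y in opposite directions, so the effect on Y is ambiguous.

Price level: falls; output: ambiguous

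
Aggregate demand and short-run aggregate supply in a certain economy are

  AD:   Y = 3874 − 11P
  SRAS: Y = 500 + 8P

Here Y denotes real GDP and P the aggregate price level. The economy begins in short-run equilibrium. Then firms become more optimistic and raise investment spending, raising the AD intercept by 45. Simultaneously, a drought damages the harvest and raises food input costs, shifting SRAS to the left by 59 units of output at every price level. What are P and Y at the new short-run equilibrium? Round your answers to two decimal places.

P = 183.05, Y = 1905.42

After both shocks: AD is Y = 3919 − 11P and SRAS is Y = 441 + 8P.
Setting them equal: 3478 = 19P, so P = 183.05.
Substituting into AD, Y = 1905.42.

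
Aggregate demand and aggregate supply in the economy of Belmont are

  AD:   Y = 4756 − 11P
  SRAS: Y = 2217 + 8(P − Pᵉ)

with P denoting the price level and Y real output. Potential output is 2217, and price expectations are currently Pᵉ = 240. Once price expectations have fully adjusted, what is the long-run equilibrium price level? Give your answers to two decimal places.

Long-run P = 230.82

Short run: with Pᵉ = 240, SRAS is Y = 297 + 8P. Setting AD = SRAS gives 4459 = 19P, so P = 234.68 and Y = 4756 − 11P = 2174.47.
Output 2174.47 is below potential 2217, so over time expected prices fall and SRAS shifts right until Y returns to 2217.
Long run: Y = 2217 on the AD curve gives 2217 = 4756 − 11P, so P = 230.82.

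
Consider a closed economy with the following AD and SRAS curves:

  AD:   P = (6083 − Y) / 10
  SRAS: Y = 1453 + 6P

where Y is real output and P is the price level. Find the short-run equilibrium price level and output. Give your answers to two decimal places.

Rearrange AD to Y = 6083 − 10P.
Set AD = SRAS: 6083 − 10P = 1453 + 6P, so 4630 = 16P and P = 289.38.
Substituting into AD, Y = 6083 − 10P = 3189.25.

P = 289.38, Y = 3189.25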